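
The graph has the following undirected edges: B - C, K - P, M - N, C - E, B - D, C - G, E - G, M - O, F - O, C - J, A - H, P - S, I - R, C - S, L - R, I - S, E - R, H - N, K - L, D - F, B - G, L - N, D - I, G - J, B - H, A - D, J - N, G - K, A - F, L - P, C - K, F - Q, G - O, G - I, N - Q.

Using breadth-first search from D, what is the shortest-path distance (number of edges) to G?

Level 0: D
Level 1: A, B, F, I
Level 2: C, G, H, O, Q, R, S
Level 3: E, J, K, L, M, N, P
G first appears at level 2.

2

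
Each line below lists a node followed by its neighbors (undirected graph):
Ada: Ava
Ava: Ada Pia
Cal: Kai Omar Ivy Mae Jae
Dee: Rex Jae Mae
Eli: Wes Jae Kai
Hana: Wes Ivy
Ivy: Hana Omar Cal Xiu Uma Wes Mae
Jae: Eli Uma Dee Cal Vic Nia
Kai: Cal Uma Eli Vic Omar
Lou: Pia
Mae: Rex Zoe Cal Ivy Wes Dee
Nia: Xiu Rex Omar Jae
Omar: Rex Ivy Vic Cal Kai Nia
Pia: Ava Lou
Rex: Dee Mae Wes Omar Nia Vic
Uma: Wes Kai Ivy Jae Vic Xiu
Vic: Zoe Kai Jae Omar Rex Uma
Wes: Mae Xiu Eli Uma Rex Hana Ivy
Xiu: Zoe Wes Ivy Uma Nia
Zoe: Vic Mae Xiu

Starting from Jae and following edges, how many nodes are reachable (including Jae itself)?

16

BFS from Jae visits: Jae, Cal, Dee, Eli, Nia, Uma, Vic, Ivy, Kai, Mae, Omar, Rex, Wes, Xiu, Zoe, Hana
Reachable nodes: 16 of 20 total.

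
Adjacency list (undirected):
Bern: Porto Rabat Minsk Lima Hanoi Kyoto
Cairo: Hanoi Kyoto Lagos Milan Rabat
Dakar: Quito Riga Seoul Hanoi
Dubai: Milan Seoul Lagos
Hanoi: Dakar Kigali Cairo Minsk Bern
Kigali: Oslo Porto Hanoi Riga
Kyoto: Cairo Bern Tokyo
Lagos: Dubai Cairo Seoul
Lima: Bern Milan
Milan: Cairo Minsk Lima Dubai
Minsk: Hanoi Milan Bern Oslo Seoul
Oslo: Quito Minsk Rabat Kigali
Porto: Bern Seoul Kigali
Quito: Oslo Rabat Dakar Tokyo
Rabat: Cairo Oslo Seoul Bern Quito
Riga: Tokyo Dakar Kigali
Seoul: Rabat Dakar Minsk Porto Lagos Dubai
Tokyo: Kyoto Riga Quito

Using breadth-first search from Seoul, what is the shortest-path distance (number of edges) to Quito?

2

Level 0: Seoul
Level 1: Dakar, Dubai, Lagos, Minsk, Porto, Rabat
Level 2: Bern, Cairo, Hanoi, Kigali, Milan, Oslo, Quito, Riga
Level 3: Kyoto, Lima, Tokyo
Quito first appears at level 2.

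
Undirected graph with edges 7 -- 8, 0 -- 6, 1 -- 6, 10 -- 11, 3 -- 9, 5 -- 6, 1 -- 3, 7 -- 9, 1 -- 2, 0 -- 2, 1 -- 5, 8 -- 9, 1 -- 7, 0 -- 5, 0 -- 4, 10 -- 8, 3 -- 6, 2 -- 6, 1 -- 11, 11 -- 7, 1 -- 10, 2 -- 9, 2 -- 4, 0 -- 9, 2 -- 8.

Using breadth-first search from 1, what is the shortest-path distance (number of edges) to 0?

2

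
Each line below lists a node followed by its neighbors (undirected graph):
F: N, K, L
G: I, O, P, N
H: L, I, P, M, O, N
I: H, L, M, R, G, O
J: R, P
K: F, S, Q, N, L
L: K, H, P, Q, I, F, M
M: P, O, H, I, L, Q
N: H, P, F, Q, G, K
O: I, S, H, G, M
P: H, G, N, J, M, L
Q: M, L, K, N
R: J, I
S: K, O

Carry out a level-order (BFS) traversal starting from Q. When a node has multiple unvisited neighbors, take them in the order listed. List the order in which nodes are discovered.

Q M L K N P O H I F S G J R

Visit Q; enqueue M, L, K, N → queue [M, L, K, N]
Visit M; enqueue P, O, H, I → queue [L, K, N, P, O, H, I]
Visit L; enqueue F → queue [K, N, P, O, H, I, F]
Visit K; enqueue S → queue [N, P, O, H, I, F, S]
Visit N; enqueue G → queue [P, O, H, I, F, S, G]
Visit P; enqueue J → queue [O, H, I, F, S, G, J]
Visit O → queue [H, I, F, S, G, J]
Visit H → queue [I, F, S, G, J]
Visit I; enqueue R → queue [F, S, G, J, R]
Visit F → queue [S, G, J, R]
Visit S → queue [G, J, R]
Visit G → queue [J, R]
Visit J → queue [R]
Visit R → queue []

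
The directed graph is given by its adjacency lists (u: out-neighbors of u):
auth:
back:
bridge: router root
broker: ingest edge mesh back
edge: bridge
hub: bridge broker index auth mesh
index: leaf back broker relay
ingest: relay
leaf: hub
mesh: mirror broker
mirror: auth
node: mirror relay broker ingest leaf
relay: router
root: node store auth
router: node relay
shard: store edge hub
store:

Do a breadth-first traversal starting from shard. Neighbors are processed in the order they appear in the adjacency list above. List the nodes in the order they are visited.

Visit shard; enqueue store, edge, hub → queue [store, edge, hub]
Visit store → queue [edge, hub]
Visit edge; enqueue bridge → queue [hub, bridge]
Visit hub; enqueue broker, index, auth, mesh → queue [bridge, broker, index, auth, mesh]
Visit bridge; enqueue router, root → queue [broker, index, auth, mesh, router, root]
Visit broker; enqueue ingest, back → queue [index, auth, mesh, router, root, ingest, back]
Visit index; enqueue leaf, relay → queue [auth, mesh, router, root, ingest, back, leaf, relay]
Visit auth → queue [mesh, router, root, ingest, back, leaf, relay]
Visit mesh; enqueue mirror → queue [router, root, ingest, back, leaf, relay, mirror]
Visit router; enqueue node → queue [root, ingest, back, leaf, relay, mirror, node]
Visit root → queue [ingest, back, leaf, relay, mirror, node]
Visit ingest → queue [back, leaf, relay, mirror, node]
Visit back → queue [leaf, relay, mirror, node]
Visit leaf → queue [relay, mirror, node]
Visit relay → queue [mirror, node]
Visit mirror → queue [node]
Visit node → queue []

shard → store → edge → hub → bridge → broker → index → auth → mesh → router → root → ingest → back → leaf → relay → mirror → node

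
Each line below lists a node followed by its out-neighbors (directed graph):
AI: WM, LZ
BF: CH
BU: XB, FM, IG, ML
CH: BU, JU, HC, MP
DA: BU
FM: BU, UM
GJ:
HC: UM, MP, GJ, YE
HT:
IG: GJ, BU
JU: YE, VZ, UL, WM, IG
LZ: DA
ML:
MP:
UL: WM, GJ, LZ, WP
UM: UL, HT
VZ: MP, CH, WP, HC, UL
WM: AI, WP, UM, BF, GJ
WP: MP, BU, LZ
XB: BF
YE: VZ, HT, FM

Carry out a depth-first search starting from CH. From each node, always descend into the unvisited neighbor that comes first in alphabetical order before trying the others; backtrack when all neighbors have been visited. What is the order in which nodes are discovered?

Visit CH
CH → BU
BU → FM
FM → UM
UM → HT
UM → UL
UL → GJ
UL → LZ
LZ → DA
UL → WM
WM → AI
WM → BF
WM → WP
WP → MP
BU → IG
BU → ML
BU → XB
CH → HC
HC → YE
YE → VZ
CH → JU

CH, BU, FM, UM, HT, UL, GJ, LZ, DA, WM, AI, BF, WP, MP, IG, ML, XB, HC, YE, VZ, JU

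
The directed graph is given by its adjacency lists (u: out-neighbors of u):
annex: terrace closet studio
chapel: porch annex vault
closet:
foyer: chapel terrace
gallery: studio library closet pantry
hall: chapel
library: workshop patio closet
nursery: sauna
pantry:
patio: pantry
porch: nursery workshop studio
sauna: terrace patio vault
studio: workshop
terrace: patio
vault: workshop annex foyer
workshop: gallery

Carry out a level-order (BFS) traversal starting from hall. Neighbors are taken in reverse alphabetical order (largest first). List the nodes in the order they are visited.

hall, chapel, vault, porch, annex, workshop, foyer, studio, nursery, terrace, closet, gallery, sauna, patio, pantry, library

Visit hall; enqueue chapel → queue [chapel]
Visit chapel; enqueue vault, porch, annex → queue [vault, porch, annex]
Visit vault; enqueue workshop, foyer → queue [porch, annex, workshop, foyer]
Visit porch; enqueue studio, nursery → queue [annex, workshop, foyer, studio, nursery]
Visit annex; enqueue terrace, closet → queue [workshop, foyer, studio, nursery, terrace, closet]
Visit workshop; enqueue gallery → queue [foyer, studio, nursery, terrace, closet, gallery]
Visit foyer → queue [studio, nursery, terrace, closet, gallery]
Visit studio → queue [nursery, terrace, closet, gallery]
Visit nursery; enqueue sauna → queue [terrace, closet, gallery, sauna]
Visit terrace; enqueue patio → queue [closet, gallery, sauna, patio]
Visit closet → queue [gallery, sauna, patio]
Visit gallery; enqueue pantry, library → queue [sauna, patio, pantry, library]
Visit sauna → queue [patio, pantry, library]
Visit patio → queue [pantry, library]
Visit pantry → queue [library]
Visit library → queue []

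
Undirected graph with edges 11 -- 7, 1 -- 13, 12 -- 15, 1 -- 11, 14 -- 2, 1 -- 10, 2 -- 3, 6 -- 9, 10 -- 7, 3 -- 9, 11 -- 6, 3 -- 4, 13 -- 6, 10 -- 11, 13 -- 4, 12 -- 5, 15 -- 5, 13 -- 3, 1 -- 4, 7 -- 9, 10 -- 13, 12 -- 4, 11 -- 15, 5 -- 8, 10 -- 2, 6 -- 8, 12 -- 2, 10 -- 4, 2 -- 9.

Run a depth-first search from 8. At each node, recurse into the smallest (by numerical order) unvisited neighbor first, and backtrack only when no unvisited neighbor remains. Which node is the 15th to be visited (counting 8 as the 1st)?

Visit 8
8 → 5
5 → 12
12 → 2
2 → 3
3 → 4
4 → 1
1 → 10
10 → 7
7 → 9
9 → 6
6 → 11
11 → 15
6 → 13
2 → 14

Visit order: 8, 5, 12, 2, 3, 4, 1, 10, 7, 9, 6, 11, 15, 13, 14

14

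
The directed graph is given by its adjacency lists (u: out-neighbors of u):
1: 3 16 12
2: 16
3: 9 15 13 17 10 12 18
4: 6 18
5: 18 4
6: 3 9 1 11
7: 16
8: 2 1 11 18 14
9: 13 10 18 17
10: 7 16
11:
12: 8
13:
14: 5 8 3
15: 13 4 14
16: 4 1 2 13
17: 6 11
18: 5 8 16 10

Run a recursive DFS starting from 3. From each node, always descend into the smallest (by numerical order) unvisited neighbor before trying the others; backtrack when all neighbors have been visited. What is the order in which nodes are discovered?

Visit 3
3 → 9
9 → 10
10 → 7
7 → 16
16 → 1
1 → 12
12 → 8
8 → 2
8 → 11
8 → 14
14 → 5
5 → 4
4 → 6
4 → 18
16 → 13
9 → 17
3 → 15

3 -> 9 -> 10 -> 7 -> 16 -> 1 -> 12 -> 8 -> 2 -> 11 -> 14 -> 5 -> 4 -> 6 -> 18 -> 13 -> 17 -> 15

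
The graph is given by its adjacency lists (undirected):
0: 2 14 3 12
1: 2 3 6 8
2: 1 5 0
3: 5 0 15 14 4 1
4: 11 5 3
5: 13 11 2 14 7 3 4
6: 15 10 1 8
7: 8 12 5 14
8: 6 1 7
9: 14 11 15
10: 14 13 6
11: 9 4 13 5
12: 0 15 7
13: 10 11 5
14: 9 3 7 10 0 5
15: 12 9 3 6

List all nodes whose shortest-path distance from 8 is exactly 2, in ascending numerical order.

Level 0: 8
Level 1: 1, 6, 7
Level 2: 2, 3, 5, 10, 12, 14, 15
Level 3: 0, 4, 9, 11, 13

2, 3, 5, 10, 12, 14, 15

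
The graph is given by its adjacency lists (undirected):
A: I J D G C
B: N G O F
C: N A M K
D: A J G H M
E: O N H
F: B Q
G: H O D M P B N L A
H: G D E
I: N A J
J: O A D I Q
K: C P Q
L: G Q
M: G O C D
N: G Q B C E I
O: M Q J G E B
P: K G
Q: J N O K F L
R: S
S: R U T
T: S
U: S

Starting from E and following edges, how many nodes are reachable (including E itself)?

BFS from E visits: E, O, N, H, M, Q, J, G, B, C, I, D, K, F, L, A, P
Reachable nodes: 17 of 21 total.

17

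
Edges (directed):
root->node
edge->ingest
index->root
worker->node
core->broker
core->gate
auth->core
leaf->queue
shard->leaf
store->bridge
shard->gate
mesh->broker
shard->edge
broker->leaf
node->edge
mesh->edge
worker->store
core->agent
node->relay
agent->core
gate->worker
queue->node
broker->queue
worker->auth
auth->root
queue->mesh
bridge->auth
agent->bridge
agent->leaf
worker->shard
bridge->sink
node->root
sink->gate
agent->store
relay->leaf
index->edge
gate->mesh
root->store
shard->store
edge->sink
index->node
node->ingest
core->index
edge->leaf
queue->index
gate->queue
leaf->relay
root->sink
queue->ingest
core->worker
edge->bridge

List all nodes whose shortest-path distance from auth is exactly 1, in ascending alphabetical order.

core, root

Level 0: auth
Level 1: core, root
Level 2: agent, broker, gate, index, node, sink, store, worker
Level 3: bridge, edge, ingest, leaf, mesh, queue, relay, shard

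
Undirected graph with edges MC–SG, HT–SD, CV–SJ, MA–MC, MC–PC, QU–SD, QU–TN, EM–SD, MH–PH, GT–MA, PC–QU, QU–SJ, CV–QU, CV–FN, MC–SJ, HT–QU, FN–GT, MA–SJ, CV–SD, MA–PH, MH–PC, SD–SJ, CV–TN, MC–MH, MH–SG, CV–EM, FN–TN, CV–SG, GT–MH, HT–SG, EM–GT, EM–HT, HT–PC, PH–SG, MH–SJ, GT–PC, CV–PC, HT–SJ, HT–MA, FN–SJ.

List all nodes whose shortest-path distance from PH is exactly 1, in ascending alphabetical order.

MA, MH, SG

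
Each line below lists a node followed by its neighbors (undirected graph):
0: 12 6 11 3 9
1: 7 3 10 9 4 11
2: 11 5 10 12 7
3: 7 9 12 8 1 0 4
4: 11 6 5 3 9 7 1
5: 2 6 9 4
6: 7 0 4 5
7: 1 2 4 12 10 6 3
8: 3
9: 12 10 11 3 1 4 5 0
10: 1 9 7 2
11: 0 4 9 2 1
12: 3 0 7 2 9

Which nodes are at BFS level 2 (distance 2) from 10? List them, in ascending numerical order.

Level 0: 10
Level 1: 1, 2, 7, 9
Level 2: 0, 3, 4, 5, 6, 11, 12
Level 3: 8

0, 3, 4, 5, 6, 11, 12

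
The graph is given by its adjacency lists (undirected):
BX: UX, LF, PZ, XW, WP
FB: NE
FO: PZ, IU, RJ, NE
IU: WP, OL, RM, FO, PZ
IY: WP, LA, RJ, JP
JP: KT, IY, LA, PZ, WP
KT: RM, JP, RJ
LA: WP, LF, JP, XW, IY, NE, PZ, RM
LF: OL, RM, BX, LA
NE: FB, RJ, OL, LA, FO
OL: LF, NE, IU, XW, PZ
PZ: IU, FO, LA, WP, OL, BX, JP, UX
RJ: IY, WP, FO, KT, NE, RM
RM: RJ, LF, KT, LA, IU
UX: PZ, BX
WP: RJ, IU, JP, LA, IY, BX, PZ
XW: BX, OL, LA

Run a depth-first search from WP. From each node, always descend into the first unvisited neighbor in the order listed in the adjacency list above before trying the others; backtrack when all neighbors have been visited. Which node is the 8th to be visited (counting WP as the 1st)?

Visit WP
WP → RJ
RJ → IY
IY → LA
LA → LF
LF → OL
OL → NE
NE → FB
NE → FO
FO → PZ
PZ → IU
IU → RM
RM → KT
KT → JP
PZ → BX
BX → UX
BX → XW

Visit order: WP, RJ, IY, LA, LF, OL, NE, FB, FO, PZ, IU, RM, KT, JP, BX, UX, XW

FB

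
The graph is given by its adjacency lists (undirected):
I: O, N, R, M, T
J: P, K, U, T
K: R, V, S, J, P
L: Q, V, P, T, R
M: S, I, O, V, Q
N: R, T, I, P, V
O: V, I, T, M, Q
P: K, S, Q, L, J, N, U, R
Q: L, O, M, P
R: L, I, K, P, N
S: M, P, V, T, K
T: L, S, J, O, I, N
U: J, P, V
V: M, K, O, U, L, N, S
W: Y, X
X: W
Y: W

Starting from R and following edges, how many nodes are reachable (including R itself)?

BFS from R visits: R, L, I, K, P, N, Q, V, T, O, M, S, J, U
Reachable nodes: 14 of 17 total.

14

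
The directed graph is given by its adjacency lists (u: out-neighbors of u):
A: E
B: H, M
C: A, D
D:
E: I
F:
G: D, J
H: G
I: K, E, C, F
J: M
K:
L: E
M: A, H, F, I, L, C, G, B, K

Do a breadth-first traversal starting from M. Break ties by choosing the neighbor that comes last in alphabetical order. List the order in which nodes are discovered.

M, L, K, I, H, G, F, C, B, A, E, J, D

Visit M; enqueue L, K, I, H, G, F, C, B, A → queue [L, K, I, H, G, F, C, B, A]
Visit L; enqueue E → queue [K, I, H, G, F, C, B, A, E]
Visit K → queue [I, H, G, F, C, B, A, E]
Visit I → queue [H, G, F, C, B, A, E]
Visit H → queue [G, F, C, B, A, E]
Visit G; enqueue J, D → queue [F, C, B, A, E, J, D]
Visit F → queue [C, B, A, E, J, D]
Visit C → queue [B, A, E, J, D]
Visit B → queue [A, E, J, D]
Visit A → queue [E, J, D]
Visit E → queue [J, D]
Visit J → queue [D]
Visit D → queue []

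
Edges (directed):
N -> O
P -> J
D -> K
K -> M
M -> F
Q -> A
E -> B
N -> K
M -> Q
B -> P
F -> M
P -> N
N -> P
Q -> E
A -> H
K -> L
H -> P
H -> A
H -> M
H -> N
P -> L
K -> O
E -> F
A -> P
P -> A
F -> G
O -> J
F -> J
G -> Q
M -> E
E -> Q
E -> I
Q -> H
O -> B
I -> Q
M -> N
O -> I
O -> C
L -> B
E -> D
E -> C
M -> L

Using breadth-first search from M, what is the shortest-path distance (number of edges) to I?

2

Level 0: M
Level 1: E, F, L, N, Q
Level 2: A, B, C, D, G, H, I, J, K, O, P
I first appears at level 2.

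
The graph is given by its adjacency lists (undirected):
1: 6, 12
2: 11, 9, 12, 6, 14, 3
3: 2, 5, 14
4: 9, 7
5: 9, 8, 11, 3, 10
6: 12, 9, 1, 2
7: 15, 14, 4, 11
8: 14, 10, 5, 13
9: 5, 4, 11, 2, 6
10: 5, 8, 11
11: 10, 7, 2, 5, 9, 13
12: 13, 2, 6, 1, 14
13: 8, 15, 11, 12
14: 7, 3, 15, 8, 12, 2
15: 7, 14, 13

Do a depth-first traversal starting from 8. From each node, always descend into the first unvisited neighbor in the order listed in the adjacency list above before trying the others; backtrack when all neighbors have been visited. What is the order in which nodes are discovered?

Visit 8
8 → 14
14 → 7
7 → 15
15 → 13
13 → 11
11 → 10
10 → 5
5 → 9
9 → 4
9 → 2
2 → 12
12 → 6
6 → 1
2 → 3

8 -> 14 -> 7 -> 15 -> 13 -> 11 -> 10 -> 5 -> 9 -> 4 -> 2 -> 12 -> 6 -> 1 -> 3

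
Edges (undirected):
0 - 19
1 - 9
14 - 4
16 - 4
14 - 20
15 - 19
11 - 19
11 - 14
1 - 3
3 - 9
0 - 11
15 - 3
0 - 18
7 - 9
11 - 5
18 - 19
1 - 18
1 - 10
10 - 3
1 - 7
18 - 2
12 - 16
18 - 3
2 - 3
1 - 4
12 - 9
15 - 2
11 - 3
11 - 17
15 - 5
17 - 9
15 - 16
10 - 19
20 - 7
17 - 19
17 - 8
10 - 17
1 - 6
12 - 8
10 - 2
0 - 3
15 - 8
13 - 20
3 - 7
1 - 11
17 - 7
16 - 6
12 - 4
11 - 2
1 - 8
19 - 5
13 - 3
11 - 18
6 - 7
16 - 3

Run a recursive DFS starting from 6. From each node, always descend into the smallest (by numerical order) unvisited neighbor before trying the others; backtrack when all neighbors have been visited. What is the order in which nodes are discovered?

Visit 6
6 → 1
1 → 3
3 → 0
0 → 11
11 → 2
2 → 10
10 → 17
17 → 7
7 → 9
9 → 12
12 → 4
4 → 14
14 → 20
20 → 13
4 → 16
16 → 15
15 → 5
5 → 19
19 → 18
15 → 8

6 1 3 0 11 2 10 17 7 9 12 4 14 20 13 16 15 5 19 18 8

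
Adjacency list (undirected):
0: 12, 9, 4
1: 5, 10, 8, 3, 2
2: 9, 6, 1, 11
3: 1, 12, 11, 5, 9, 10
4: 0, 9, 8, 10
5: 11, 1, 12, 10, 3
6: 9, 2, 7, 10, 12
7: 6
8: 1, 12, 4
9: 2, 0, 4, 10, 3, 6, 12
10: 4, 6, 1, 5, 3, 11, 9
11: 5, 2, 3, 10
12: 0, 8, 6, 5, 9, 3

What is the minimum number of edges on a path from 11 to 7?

Level 0: 11
Level 1: 2, 3, 5, 10
Level 2: 1, 4, 6, 9, 12
Level 3: 0, 7, 8
7 first appears at level 3.

3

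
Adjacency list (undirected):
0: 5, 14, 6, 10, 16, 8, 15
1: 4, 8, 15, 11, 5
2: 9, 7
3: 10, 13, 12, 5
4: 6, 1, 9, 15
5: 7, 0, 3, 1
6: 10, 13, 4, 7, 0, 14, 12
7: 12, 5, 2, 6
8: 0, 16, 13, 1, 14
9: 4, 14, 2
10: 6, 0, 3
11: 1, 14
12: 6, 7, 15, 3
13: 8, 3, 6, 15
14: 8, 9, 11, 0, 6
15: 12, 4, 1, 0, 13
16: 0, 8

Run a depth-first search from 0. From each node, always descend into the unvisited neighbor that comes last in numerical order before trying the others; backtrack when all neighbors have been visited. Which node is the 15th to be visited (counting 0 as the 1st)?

2

Visit 0
0 → 16
16 → 8
8 → 14
14 → 11
11 → 1
1 → 15
15 → 13
13 → 6
6 → 12
12 → 7
7 → 5
5 → 3
3 → 10
7 → 2
2 → 9
9 → 4

Visit order: 0, 16, 8, 14, 11, 1, 15, 13, 6, 12, 7, 5, 3, 10, 2, 9, 4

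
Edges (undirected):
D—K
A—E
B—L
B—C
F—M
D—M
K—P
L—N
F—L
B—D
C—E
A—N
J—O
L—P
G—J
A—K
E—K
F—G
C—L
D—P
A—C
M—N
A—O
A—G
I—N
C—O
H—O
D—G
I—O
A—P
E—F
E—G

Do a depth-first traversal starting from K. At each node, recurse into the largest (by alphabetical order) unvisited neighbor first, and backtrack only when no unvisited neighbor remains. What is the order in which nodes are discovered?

K → P → L → N → M → F → G → J → O → I → H → C → E → A → B → D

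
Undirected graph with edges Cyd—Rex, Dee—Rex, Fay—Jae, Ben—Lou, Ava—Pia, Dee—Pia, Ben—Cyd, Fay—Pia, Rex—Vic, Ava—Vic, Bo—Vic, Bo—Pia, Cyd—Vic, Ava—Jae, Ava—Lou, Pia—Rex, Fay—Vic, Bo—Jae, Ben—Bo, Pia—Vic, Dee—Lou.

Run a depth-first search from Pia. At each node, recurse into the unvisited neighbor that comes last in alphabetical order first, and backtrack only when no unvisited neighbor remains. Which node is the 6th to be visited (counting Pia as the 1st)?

Ben

Visit Pia
Pia → Vic
Vic → Rex
Rex → Dee
Dee → Lou
Lou → Ben
Ben → Cyd
Ben → Bo
Bo → Jae
Jae → Fay
Jae → Ava

Visit order: Pia, Vic, Rex, Dee, Lou, Ben, Cyd, Bo, Jae, Fay, Ava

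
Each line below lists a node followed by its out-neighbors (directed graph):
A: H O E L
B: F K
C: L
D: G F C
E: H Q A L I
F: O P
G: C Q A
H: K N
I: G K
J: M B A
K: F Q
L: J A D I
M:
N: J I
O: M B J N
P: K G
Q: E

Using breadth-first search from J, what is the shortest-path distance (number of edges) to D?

Level 0: J
Level 1: A, B, M
Level 2: E, F, H, K, L, O
Level 3: D, I, N, P, Q
Level 4: C, G
D first appears at level 3.

3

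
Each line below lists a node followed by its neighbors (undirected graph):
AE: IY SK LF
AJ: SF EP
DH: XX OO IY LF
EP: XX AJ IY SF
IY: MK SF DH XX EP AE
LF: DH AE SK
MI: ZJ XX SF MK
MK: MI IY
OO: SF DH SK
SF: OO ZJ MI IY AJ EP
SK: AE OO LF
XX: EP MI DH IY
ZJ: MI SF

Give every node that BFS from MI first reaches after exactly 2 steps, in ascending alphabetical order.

AJ, DH, EP, IY, OO

Level 0: MI
Level 1: MK, SF, XX, ZJ
Level 2: AJ, DH, EP, IY, OO
Level 3: AE, LF, SK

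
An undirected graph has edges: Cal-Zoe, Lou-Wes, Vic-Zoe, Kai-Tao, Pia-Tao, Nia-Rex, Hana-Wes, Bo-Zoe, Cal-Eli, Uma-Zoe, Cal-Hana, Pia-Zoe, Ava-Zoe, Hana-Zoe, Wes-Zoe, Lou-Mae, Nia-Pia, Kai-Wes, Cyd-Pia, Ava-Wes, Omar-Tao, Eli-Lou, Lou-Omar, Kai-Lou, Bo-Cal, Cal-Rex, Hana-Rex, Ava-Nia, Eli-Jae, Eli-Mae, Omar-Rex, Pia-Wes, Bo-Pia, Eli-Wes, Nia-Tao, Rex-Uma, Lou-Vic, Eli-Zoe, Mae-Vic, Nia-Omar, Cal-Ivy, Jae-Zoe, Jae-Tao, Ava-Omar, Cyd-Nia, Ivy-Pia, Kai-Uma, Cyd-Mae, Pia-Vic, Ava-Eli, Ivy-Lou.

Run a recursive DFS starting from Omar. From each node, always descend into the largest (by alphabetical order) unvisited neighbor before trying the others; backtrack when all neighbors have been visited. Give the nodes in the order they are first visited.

Visit Omar
Omar → Tao
Tao → Pia
Pia → Zoe
Zoe → Wes
Wes → Lou
Lou → Vic
Vic → Mae
Mae → Eli
Eli → Jae
Eli → Cal
Cal → Rex
Rex → Uma
Uma → Kai
Rex → Nia
Nia → Cyd
Nia → Ava
Rex → Hana
Cal → Ivy
Cal → Bo

Omar, Tao, Pia, Zoe, Wes, Lou, Vic, Mae, Eli, Jae, Cal, Rex, Uma, Kai, Nia, Cyd, Ava, Hana, Ivy, Bo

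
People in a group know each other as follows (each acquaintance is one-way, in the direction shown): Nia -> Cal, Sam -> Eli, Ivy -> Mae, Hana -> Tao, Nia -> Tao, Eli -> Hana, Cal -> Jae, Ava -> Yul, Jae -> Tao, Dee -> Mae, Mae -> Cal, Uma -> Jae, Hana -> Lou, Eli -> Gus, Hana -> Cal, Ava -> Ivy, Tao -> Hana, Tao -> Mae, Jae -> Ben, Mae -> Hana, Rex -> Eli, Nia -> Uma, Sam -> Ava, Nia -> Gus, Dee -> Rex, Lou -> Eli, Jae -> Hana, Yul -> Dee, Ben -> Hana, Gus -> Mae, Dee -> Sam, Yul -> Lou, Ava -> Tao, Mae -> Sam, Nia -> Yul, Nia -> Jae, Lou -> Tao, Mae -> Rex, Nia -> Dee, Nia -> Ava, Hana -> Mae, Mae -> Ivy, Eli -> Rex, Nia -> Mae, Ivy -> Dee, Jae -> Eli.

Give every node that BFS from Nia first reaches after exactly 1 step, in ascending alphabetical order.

Level 0: Nia
Level 1: Ava, Cal, Dee, Gus, Jae, Mae, Tao, Uma, Yul
Level 2: Ben, Eli, Hana, Ivy, Lou, Rex, Sam

Ava, Cal, Dee, Gus, Jae, Mae, Tao, Uma, Yul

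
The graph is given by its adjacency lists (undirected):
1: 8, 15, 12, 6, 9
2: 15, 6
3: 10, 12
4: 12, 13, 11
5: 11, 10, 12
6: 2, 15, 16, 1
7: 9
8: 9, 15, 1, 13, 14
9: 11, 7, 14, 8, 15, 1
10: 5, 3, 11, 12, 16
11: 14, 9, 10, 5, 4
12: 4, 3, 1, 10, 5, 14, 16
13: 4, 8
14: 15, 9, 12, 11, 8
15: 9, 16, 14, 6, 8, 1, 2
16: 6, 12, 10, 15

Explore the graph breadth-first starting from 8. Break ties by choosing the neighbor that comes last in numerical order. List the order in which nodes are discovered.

8 15 14 13 9 1 16 6 2 12 11 4 7 10 5 3

Visit 8; enqueue 15, 14, 13, 9, 1 → queue [15, 14, 13, 9, 1]
Visit 15; enqueue 16, 6, 2 → queue [14, 13, 9, 1, 16, 6, 2]
Visit 14; enqueue 12, 11 → queue [13, 9, 1, 16, 6, 2, 12, 11]
Visit 13; enqueue 4 → queue [9, 1, 16, 6, 2, 12, 11, 4]
Visit 9; enqueue 7 → queue [1, 16, 6, 2, 12, 11, 4, 7]
Visit 1 → queue [16, 6, 2, 12, 11, 4, 7]
Visit 16; enqueue 10 → queue [6, 2, 12, 11, 4, 7, 10]
Visit 6 → queue [2, 12, 11, 4, 7, 10]
Visit 2 → queue [12, 11, 4, 7, 10]
Visit 12; enqueue 5, 3 → queue [11, 4, 7, 10, 5, 3]
Visit 11 → queue [4, 7, 10, 5, 3]
Visit 4 → queue [7, 10, 5, 3]
Visit 7 → queue [10, 5, 3]
Visit 10 → queue [5, 3]
Visit 5 → queue [3]
Visit 3 → queue []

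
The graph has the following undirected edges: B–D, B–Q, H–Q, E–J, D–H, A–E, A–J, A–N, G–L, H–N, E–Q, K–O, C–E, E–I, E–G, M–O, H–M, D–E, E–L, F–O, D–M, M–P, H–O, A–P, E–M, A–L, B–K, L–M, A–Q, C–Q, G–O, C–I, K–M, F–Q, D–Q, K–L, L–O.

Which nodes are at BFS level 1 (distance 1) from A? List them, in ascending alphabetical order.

E, J, L, N, P, Q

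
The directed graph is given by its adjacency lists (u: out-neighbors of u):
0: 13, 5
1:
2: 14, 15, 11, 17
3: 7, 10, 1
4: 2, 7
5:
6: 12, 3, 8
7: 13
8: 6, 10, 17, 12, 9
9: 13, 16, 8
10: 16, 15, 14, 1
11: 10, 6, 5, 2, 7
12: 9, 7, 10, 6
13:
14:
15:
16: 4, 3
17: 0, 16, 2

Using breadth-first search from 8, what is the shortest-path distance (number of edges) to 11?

3

Level 0: 8
Level 1: 6, 9, 10, 12, 17
Level 2: 0, 1, 2, 3, 7, 13, 14, 15, 16
Level 3: 4, 5, 11
11 first appears at level 3.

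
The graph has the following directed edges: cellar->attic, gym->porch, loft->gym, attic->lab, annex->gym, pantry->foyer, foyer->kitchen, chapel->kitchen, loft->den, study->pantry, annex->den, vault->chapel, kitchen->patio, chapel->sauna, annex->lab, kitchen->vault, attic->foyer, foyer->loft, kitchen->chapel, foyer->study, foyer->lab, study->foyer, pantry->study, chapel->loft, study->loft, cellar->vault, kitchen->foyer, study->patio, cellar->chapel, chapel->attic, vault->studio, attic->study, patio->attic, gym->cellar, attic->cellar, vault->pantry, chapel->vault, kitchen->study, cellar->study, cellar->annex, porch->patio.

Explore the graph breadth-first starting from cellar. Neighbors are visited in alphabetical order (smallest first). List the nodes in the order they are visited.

cellar, annex, attic, chapel, study, vault, den, gym, lab, foyer, kitchen, loft, sauna, pantry, patio, studio, porch

Visit cellar; enqueue annex, attic, chapel, study, vault → queue [annex, attic, chapel, study, vault]
Visit annex; enqueue den, gym, lab → queue [attic, chapel, study, vault, den, gym, lab]
Visit attic; enqueue foyer → queue [chapel, study, vault, den, gym, lab, foyer]
Visit chapel; enqueue kitchen, loft, sauna → queue [study, vault, den, gym, lab, foyer, kitchen, loft, sauna]
Visit study; enqueue pantry, patio → queue [vault, den, gym, lab, foyer, kitchen, loft, sauna, pantry, patio]
Visit vault; enqueue studio → queue [den, gym, lab, foyer, kitchen, loft, sauna, pantry, patio, studio]
Visit den → queue [gym, lab, foyer, kitchen, loft, sauna, pantry, patio, studio]
Visit gym; enqueue porch → queue [lab, foyer, kitchen, loft, sauna, pantry, patio, studio, porch]
Visit lab → queue [foyer, kitchen, loft, sauna, pantry, patio, studio, porch]
Visit foyer → queue [kitchen, loft, sauna, pantry, patio, studio, porch]
Visit kitchen → queue [loft, sauna, pantry, patio, studio, porch]
Visit loft → queue [sauna, pantry, patio, studio, porch]
Visit sauna → queue [pantry, patio, studio, porch]
Visit pantry → queue [patio, studio, porch]
Visit patio → queue [studio, porch]
Visit studio → queue [porch]
Visit porch → queue []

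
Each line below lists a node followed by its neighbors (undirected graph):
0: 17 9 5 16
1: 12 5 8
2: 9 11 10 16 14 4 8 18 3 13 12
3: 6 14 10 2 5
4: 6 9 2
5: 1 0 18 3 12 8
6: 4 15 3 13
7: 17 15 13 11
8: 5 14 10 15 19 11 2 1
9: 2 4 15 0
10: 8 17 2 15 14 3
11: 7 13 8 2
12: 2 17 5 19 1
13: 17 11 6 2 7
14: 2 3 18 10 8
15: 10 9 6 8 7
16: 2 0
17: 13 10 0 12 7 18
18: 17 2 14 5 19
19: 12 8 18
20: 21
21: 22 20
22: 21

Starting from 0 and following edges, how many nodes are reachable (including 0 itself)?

BFS from 0 visits: 0, 17, 9, 5, 16, 13, 10, 12, 7, 18, 2, 4, 15, 1, 3, 8, 11, 6, 14, 19
Reachable nodes: 20 of 23 total.

20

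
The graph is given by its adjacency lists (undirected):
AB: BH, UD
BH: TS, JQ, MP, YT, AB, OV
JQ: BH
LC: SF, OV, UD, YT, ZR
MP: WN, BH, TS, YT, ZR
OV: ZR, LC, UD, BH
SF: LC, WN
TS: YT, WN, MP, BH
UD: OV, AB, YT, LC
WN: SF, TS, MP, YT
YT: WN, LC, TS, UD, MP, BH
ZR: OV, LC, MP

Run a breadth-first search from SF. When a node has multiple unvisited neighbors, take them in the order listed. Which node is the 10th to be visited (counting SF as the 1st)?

Visit SF; enqueue LC, WN → queue [LC, WN]
Visit LC; enqueue OV, UD, YT, ZR → queue [WN, OV, UD, YT, ZR]
Visit WN; enqueue TS, MP → queue [OV, UD, YT, ZR, TS, MP]
Visit OV; enqueue BH → queue [UD, YT, ZR, TS, MP, BH]
Visit UD; enqueue AB → queue [YT, ZR, TS, MP, BH, AB]
Visit YT → queue [ZR, TS, MP, BH, AB]
Visit ZR → queue [TS, MP, BH, AB]
Visit TS → queue [MP, BH, AB]
Visit MP → queue [BH, AB]
Visit BH; enqueue JQ → queue [AB, JQ]
Visit AB → queue [JQ]
Visit JQ → queue []

Visit order: SF, LC, WN, OV, UD, YT, ZR, TS, MP, BH, AB, JQ

BH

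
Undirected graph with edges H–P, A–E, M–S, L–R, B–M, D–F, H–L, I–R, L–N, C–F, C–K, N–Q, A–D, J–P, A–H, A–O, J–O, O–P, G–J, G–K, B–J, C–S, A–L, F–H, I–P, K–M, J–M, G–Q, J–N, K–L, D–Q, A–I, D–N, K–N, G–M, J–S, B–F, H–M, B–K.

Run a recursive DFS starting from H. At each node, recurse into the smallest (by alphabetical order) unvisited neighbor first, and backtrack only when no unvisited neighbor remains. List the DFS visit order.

Visit H
H → A
A → D
D → F
F → B
B → J
J → G
G → K
K → C
C → S
S → M
K → L
L → N
N → Q
L → R
R → I
I → P
P → O
A → E

H, A, D, F, B, J, G, K, C, S, M, L, N, Q, R, I, P, O, E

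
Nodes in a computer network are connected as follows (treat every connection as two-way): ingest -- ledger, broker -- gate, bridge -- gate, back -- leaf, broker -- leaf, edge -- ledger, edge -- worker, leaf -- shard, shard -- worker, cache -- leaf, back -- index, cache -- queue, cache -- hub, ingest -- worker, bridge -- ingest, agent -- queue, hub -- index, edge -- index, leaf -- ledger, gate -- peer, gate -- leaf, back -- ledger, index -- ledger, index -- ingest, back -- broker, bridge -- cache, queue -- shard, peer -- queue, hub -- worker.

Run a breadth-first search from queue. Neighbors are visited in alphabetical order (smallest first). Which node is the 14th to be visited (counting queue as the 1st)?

broker

Visit queue; enqueue agent, cache, peer, shard → queue [agent, cache, peer, shard]
Visit agent → queue [cache, peer, shard]
Visit cache; enqueue bridge, hub, leaf → queue [peer, shard, bridge, hub, leaf]
Visit peer; enqueue gate → queue [shard, bridge, hub, leaf, gate]
Visit shard; enqueue worker → queue [bridge, hub, leaf, gate, worker]
Visit bridge; enqueue ingest → queue [hub, leaf, gate, worker, ingest]
Visit hub; enqueue index → queue [leaf, gate, worker, ingest, index]
Visit leaf; enqueue back, broker, ledger → queue [gate, worker, ingest, index, back, broker, ledger]
Visit gate → queue [worker, ingest, index, back, broker, ledger]
Visit worker; enqueue edge → queue [ingest, index, back, broker, ledger, edge]
Visit ingest → queue [index, back, broker, ledger, edge]
Visit index → queue [back, broker, ledger, edge]
Visit back → queue [broker, ledger, edge]
Visit broker → queue [ledger, edge]
Visit ledger → queue [edge]
Visit edge → queue []

Visit order: queue, agent, cache, peer, shard, bridge, hub, leaf, gate, worker, ingest, index, back, broker, ledger, edge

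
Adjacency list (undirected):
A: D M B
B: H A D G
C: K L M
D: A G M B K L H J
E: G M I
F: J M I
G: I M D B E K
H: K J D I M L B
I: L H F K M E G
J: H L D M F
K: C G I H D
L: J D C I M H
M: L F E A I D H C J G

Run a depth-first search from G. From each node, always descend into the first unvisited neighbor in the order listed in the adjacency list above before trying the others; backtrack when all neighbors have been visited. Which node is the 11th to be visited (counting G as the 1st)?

A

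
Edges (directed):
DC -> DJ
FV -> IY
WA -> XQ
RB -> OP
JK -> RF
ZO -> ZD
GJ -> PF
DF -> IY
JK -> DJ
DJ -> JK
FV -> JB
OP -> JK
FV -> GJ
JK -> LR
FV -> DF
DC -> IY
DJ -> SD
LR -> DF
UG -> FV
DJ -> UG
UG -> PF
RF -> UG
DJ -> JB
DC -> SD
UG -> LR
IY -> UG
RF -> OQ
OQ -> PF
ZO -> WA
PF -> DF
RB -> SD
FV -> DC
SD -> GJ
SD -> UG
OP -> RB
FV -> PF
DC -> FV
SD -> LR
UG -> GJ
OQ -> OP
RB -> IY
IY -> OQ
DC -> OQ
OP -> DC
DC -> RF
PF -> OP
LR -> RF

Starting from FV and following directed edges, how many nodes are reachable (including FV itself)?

BFS from FV visits: FV, PF, JB, IY, GJ, DF, DC, OP, UG, OQ, SD, RF, DJ, RB, JK, LR
Reachable nodes: 16 of 20 total.

16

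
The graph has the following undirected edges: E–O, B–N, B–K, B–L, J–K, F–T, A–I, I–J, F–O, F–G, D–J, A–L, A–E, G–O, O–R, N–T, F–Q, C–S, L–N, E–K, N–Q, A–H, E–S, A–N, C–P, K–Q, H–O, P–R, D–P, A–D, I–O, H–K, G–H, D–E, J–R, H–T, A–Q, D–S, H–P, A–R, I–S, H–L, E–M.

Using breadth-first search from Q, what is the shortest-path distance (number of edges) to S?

3

Level 0: Q
Level 1: A, F, K, N
Level 2: B, D, E, G, H, I, J, L, O, R, T
Level 3: M, P, S
Level 4: C
S first appears at level 3.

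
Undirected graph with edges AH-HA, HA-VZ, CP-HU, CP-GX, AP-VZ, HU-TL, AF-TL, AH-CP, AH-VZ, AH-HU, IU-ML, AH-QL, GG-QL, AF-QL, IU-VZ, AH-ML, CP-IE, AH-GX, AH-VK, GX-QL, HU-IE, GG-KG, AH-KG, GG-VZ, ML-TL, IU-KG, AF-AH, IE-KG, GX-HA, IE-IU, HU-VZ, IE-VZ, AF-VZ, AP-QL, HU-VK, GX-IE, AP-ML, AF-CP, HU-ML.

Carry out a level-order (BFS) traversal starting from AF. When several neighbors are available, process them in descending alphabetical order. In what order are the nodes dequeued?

AF, VZ, TL, QL, CP, AH, IU, IE, HU, HA, GG, AP, ML, GX, VK, KG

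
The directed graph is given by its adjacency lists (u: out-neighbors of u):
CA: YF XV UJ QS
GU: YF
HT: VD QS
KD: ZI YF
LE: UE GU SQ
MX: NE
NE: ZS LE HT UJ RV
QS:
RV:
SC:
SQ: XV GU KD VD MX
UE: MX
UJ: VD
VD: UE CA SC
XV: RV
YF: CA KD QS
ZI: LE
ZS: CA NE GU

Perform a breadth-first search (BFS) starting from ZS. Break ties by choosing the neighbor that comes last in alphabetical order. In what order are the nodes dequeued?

Visit ZS; enqueue NE, GU, CA → queue [NE, GU, CA]
Visit NE; enqueue UJ, RV, LE, HT → queue [GU, CA, UJ, RV, LE, HT]
Visit GU; enqueue YF → queue [CA, UJ, RV, LE, HT, YF]
Visit CA; enqueue XV, QS → queue [UJ, RV, LE, HT, YF, XV, QS]
Visit UJ; enqueue VD → queue [RV, LE, HT, YF, XV, QS, VD]
Visit RV → queue [LE, HT, YF, XV, QS, VD]
Visit LE; enqueue UE, SQ → queue [HT, YF, XV, QS, VD, UE, SQ]
Visit HT → queue [YF, XV, QS, VD, UE, SQ]
Visit YF; enqueue KD → queue [XV, QS, VD, UE, SQ, KD]
Visit XV → queue [QS, VD, UE, SQ, KD]
Visit QS → queue [VD, UE, SQ, KD]
Visit VD; enqueue SC → queue [UE, SQ, KD, SC]
Visit UE; enqueue MX → queue [SQ, KD, SC, MX]
Visit SQ → queue [KD, SC, MX]
Visit KD; enqueue ZI → queue [SC, MX, ZI]
Visit SC → queue [MX, ZI]
Visit MX → queue [ZI]
Visit ZI → queue []

ZS NE GU CA UJ RV LE HT YF XV QS VD UE SQ KD SC MX ZI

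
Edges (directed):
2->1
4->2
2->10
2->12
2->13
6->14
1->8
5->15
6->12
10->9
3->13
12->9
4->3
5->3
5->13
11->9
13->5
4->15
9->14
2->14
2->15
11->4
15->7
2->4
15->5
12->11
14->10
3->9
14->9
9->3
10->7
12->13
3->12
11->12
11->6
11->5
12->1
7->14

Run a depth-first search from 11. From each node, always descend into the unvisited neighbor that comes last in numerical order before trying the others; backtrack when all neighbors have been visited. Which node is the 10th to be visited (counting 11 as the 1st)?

3

Visit 11
11 → 12
12 → 13
13 → 5
5 → 15
15 → 7
7 → 14
14 → 10
10 → 9
9 → 3
12 → 1
1 → 8
11 → 6
11 → 4
4 → 2

Visit order: 11, 12, 13, 5, 15, 7, 14, 10, 9, 3, 1, 8, 6, 4, 2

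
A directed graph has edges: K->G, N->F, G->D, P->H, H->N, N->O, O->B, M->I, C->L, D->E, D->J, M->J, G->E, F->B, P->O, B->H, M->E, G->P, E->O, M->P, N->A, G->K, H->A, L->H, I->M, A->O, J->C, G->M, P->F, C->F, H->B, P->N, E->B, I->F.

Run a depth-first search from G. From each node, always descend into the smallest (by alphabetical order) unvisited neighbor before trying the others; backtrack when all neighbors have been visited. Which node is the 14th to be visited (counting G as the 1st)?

M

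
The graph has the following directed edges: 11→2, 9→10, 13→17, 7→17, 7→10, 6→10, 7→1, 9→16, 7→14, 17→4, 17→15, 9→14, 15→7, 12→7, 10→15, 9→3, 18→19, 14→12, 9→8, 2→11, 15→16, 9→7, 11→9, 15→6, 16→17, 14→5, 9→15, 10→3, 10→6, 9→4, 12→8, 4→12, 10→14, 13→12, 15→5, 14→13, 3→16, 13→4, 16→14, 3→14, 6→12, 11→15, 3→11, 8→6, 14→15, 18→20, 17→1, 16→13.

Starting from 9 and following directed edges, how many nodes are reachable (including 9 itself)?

17

BFS from 9 visits: 9, 16, 15, 14, 10, 8, 7, 4, 3, 17, 13, 6, 5, 12, 1, 11, 2
Reachable nodes: 17 of 20 total.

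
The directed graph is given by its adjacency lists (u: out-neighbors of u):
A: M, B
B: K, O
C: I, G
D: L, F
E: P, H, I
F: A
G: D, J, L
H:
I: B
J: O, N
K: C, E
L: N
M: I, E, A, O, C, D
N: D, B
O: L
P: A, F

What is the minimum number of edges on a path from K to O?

Level 0: K
Level 1: C, E
Level 2: G, H, I, P
Level 3: A, B, D, F, J, L
Level 4: M, N, O
O first appears at level 4.

4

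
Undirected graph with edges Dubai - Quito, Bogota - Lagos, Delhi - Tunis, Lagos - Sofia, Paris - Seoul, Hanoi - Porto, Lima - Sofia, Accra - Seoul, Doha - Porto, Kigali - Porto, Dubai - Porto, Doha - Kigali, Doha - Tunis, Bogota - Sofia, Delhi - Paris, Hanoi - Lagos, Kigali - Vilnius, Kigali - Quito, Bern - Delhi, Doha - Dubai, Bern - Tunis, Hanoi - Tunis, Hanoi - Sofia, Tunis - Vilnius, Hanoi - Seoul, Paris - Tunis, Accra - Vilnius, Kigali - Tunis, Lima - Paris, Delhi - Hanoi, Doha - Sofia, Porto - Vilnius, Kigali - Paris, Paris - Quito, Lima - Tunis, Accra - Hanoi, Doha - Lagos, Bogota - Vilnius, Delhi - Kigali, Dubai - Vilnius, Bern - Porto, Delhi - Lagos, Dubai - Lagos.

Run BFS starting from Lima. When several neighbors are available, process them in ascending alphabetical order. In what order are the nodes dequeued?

Visit Lima; enqueue Paris, Sofia, Tunis → queue [Paris, Sofia, Tunis]
Visit Paris; enqueue Delhi, Kigali, Quito, Seoul → queue [Sofia, Tunis, Delhi, Kigali, Quito, Seoul]
Visit Sofia; enqueue Bogota, Doha, Hanoi, Lagos → queue [Tunis, Delhi, Kigali, Quito, Seoul, Bogota, Doha, Hanoi, Lagos]
Visit Tunis; enqueue Bern, Vilnius → queue [Delhi, Kigali, Quito, Seoul, Bogota, Doha, Hanoi, Lagos, Bern, Vilnius]
Visit Delhi → queue [Kigali, Quito, Seoul, Bogota, Doha, Hanoi, Lagos, Bern, Vilnius]
Visit Kigali; enqueue Porto → queue [Quito, Seoul, Bogota, Doha, Hanoi, Lagos, Bern, Vilnius, Porto]
Visit Quito; enqueue Dubai → queue [Seoul, Bogota, Doha, Hanoi, Lagos, Bern, Vilnius, Porto, Dubai]
Visit Seoul; enqueue Accra → queue [Bogota, Doha, Hanoi, Lagos, Bern, Vilnius, Porto, Dubai, Accra]
Visit Bogota → queue [Doha, Hanoi, Lagos, Bern, Vilnius, Porto, Dubai, Accra]
Visit Doha → queue [Hanoi, Lagos, Bern, Vilnius, Porto, Dubai, Accra]
Visit Hanoi → queue [Lagos, Bern, Vilnius, Porto, Dubai, Accra]
Visit Lagos → queue [Bern, Vilnius, Porto, Dubai, Accra]
Visit Bern → queue [Vilnius, Porto, Dubai, Accra]
Visit Vilnius → queue [Porto, Dubai, Accra]
Visit Porto → queue [Dubai, Accra]
Visit Dubai → queue [Accra]
Visit Accra → queue []

Lima -> Paris -> Sofia -> Tunis -> Delhi -> Kigali -> Quito -> Seoul -> Bogota -> Doha -> Hanoi -> Lagos -> Bern -> Vilnius -> Porto -> Dubai -> Accra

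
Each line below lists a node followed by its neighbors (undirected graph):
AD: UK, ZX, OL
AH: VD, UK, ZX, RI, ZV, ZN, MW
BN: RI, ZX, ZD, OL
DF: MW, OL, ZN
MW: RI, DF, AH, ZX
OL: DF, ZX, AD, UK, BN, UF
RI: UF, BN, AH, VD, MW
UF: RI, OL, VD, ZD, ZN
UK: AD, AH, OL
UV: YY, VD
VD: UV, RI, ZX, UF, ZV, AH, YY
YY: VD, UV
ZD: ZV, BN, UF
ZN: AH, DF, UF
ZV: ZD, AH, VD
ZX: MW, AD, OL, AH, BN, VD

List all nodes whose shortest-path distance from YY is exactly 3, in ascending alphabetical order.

AD, BN, MW, OL, UK, ZD, ZN

Level 0: YY
Level 1: UV, VD
Level 2: AH, RI, UF, ZV, ZX
Level 3: AD, BN, MW, OL, UK, ZD, ZN
Level 4: DF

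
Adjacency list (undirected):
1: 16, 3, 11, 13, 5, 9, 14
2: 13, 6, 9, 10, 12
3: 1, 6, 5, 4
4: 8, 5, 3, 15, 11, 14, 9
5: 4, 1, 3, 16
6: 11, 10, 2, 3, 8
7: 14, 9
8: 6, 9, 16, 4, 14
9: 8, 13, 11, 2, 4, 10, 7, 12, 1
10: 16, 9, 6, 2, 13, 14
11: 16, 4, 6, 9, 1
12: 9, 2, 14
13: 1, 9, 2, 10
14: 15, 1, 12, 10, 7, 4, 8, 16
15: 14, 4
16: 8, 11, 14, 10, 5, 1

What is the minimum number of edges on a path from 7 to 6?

Level 0: 7
Level 1: 9, 14
Level 2: 1, 2, 4, 8, 10, 11, 12, 13, 15, 16
Level 3: 3, 5, 6
6 first appears at level 3.

3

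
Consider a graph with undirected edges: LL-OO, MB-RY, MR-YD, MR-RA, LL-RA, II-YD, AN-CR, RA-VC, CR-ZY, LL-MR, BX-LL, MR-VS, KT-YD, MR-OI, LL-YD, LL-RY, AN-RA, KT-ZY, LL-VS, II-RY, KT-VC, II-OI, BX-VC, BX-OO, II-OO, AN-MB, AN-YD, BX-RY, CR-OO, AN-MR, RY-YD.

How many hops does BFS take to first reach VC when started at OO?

2

Level 0: OO
Level 1: BX, CR, II, LL
Level 2: AN, MR, OI, RA, RY, VC, VS, YD, ZY
Level 3: KT, MB
VC first appears at level 2.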